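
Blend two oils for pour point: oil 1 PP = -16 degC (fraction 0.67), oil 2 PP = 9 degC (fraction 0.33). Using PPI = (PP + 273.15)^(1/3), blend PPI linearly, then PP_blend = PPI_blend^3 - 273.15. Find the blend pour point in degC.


PPI_1 = (-16 + 273.15)^(1/3) = 6.359098
PPI_2 = (9 + 273.15)^(1/3) = 6.558835
PPI_blend = 0.67 * 6.359098 + 0.33 * 6.558835 = 6.425011
PP_blend = 6.425011^3 - 273.15 = 265.2294 - 273.15 = -7.92

-7.92 degC


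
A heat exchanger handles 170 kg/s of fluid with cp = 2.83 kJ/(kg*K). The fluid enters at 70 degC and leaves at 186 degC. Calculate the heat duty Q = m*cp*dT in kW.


Q = m_dot * cp * delta_T
delta_T = 186 - 70 = 116 K
Q = 170 * 2.83 * 116
= 481.1 * 116
= 55807.6 kW

55807.6 kW


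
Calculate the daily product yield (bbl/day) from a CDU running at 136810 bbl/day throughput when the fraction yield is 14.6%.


Crude throughput = 136810 bbl/day
Fraction yield = 14.6%
yield = throughput * fraction / 100
yield = 136810 * 14.6 / 100 = 19974.26

19974.26 bbl/day


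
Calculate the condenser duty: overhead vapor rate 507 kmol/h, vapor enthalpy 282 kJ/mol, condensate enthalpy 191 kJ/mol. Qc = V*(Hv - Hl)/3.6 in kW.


Qc = 507 * (282 - 191) / 3.6 = 507 * 91 / 3.6 = 12820

12820 kW


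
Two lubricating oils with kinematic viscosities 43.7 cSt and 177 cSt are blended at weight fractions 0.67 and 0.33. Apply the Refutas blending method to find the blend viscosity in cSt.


Refutas method: VBN_i = 14.534*ln(ln(visc_i + 0.8)) + 10.975, blended linearly by mass fraction; since VBN is linear in VBI_i = ln(ln(visc_i + 0.8)) and the fractions sum to 1, blend VBI directly: visc = exp(exp(VBI_blend)) - 0.8
VBI_1 = ln(ln(43.7 + 0.8)) = 1.33381
VBI_2 = ln(ln(177 + 0.8)) = 1.64493
VBI_blend = 0.67 * 1.33381 + 0.33 * 1.64493 = 1.43648
visc_blend = exp(exp(1.43648)) - 0.8 = 66.28

66.28 cSt


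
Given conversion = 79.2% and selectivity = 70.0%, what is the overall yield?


Overall yield = conversion (%) * selectivity (%) / 100
Conversion = 79.2%, Selectivity = 70.0%
Y = 79.2 * 70.0 / 100
= 55.44 %

55.44 %


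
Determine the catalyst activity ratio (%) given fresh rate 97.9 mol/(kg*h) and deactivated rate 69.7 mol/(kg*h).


Activity (%) = (rate_used / rate_fresh) * 100
rate_used = 69.7, rate_fresh = 97.9
= (69.7 / 97.9) * 100
= 0.7120 * 100 = 71.20

71.20 %


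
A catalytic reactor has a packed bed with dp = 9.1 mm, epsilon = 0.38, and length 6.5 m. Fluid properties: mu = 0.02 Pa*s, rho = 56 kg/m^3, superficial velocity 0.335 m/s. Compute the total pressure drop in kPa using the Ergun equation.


dp = 9.1 mm = 0.0091 m
Viscous term = 150*0.02*0.335*(1-0.38)^2 / (0.0091^2*0.38^3) = 85019
Inertial term = 1.75*56*0.335^2*(1-0.38) / (0.0091*0.38^3) = 13655.7
dP/L = 85019 + 13655.7 = 98674.7 Pa/m
dP = 98674.7 * 6.5 / 1000 = 641.4 kPa

641.4 kPa


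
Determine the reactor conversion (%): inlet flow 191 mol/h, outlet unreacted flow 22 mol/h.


X = (F_in - F_out) / F_in * 100
Moles reacted = 191 - 22 = 169
X = 169 / 191 * 100
= 0.8848 * 100
= 88.48 %

88.48 %


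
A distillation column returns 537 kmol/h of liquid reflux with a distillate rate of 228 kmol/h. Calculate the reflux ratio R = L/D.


Reflux ratio definition: R = L / D (liquid returned / distillate withdrawn)
L = 537 kmol/h, D = 228 kmol/h
R = 537 / 228 = 2.355

2.355


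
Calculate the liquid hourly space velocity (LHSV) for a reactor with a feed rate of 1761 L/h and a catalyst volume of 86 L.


LHSV = volumetric feed rate / catalyst volume
= 1761 L/h / 86 L
= 20.48 h^-1

20.48 h^-1


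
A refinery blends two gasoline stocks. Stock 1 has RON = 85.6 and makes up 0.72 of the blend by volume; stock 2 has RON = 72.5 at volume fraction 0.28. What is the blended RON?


Linear blending: RON_blend = sum(vi * RONi)
Contribution 1: 0.72 * 85.6 = 61.632
Contribution 2: 0.28 * 72.5 = 20.3
RON_blend = 61.632 + 20.3 = 81.932

81.932


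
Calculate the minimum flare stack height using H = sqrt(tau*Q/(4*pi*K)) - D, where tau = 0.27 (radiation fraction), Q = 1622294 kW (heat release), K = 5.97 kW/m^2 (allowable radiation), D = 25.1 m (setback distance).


tau*Q/(4*pi*K) = 0.27 * 1622294 / (4 * pi * 5.97) = 5838.61
sqrt(5838.61) = 76.4108
H = 76.4108 - 25.1 = 51.31

51.31 m


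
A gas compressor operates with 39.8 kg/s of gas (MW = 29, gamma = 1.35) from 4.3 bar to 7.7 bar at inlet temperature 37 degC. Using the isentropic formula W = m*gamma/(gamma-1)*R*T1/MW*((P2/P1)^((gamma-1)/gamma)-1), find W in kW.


Isentropic work: W = m*(gamma/(gamma-1))*(R*T1/MW)*((P2/P1)^((gamma-1)/gamma) - 1)
T1 = 37 + 273.15 = 310.15 K
Pressure ratio = 7.7 / 4.3 = 1.7907
Exponent = (1.35 - 1)/1.35 = 0.259259
(P2/P1)^exp - 1 = 1.7907^0.259259 - 1 = 0.16305
W = 39.8 * 1.35 / 0.35 * 8.314 * 310.15 / 29 * 0.16305 = 2226

2226 kW


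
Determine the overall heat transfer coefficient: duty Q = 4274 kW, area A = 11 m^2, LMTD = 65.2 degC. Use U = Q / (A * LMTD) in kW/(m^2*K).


From Q = U*A*LMTD, U = Q / (A * LMTD)
U = 4274 / (11 * 65.2) = 4274 / 717.2 = 5.959

5.959 kW/(m^2*K)


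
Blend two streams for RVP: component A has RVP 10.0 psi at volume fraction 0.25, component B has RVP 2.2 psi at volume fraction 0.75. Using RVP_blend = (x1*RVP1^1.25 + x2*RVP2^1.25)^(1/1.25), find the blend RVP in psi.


Chevron index: RVP_blend = (sum xi*RVPi^1.25)^(1/1.25)
RVP^1.25 terms: 0.25 * 10.0^1.25 + 0.75 * 2.2^1.25 = 6.45521
RVP_blend = 6.45521^(1/1.25) = 4.446

4.446 psi


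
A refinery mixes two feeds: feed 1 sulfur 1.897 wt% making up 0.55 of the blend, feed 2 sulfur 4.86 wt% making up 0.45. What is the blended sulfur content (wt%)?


Linear sulfur blending: S_blend = x1*S1 + x2*S2
Contribution 1: 0.55 * 1.897 = 1.04335 wt%
Contribution 2: 0.45 * 4.86 = 2.187 wt%
S_blend = 1.04335 + 2.187 = 3.23035

3.23035 wt%


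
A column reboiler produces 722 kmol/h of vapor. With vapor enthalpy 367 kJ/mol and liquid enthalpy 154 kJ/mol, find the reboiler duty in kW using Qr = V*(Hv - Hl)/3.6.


Qr = 722 * (367 - 154) / 3.6 = 722 * 213 / 3.6 = 42720

42720 kW


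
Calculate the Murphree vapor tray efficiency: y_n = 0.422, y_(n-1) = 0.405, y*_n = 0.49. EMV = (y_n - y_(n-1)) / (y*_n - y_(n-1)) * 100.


Murphree vapor efficiency: EMV = (y_n - y_(n-1)) / (y*_n - y_(n-1)) * 100
EMV = (0.422 - 0.405) / (0.49 - 0.405) * 100 = 0.017 / 0.085 * 100 = 20.00

20.00 %


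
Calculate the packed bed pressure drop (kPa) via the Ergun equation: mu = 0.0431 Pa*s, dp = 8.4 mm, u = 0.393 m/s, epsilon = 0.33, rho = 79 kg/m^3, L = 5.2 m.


dp = 8.4 mm = 0.0084 m
Viscous term = 150*0.0431*0.393*(1-0.33)^2 / (0.0084^2*0.33^3) = 449791
Inertial term = 1.75*79*0.393^2*(1-0.33) / (0.0084*0.33^3) = 47391.9
dP/L = 449791 + 47391.9 = 497183 Pa/m
dP = 497183 * 5.2 / 1000 = 2585 kPa

2585 kPa


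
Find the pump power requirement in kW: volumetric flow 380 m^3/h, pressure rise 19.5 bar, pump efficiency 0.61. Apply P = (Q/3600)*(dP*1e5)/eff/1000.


Q = 380 / 3600 = 0.105556 m^3/s
P = 0.105556 * (19.5 * 1e5) / 0.61 / 1000 = 337.4

337.4 kW


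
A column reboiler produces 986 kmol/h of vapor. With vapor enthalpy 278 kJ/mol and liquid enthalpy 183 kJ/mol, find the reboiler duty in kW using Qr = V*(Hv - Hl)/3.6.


Qr = 986 * (278 - 183) / 3.6 = 986 * 95 / 3.6 = 26020

26020 kW


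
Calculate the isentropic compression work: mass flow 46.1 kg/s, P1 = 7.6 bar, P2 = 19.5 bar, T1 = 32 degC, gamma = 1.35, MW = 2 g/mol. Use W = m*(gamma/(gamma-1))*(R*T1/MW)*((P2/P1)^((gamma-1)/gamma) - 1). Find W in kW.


Isentropic work: W = m*(gamma/(gamma-1))*(R*T1/MW)*((P2/P1)^((gamma-1)/gamma) - 1)
T1 = 32 + 273.15 = 305.15 K
Pressure ratio = 19.5 / 7.6 = 2.56579
Exponent = (1.35 - 1)/1.35 = 0.259259
(P2/P1)^exp - 1 = 2.56579^0.259259 - 1 = 0.276716
W = 46.1 * 1.35 / 0.35 * 8.314 * 305.15 / 2 * 0.276716 = 62420

62420 kW


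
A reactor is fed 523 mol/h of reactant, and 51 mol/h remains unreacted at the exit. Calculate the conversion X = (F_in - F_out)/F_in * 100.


X = (F_in - F_out) / F_in * 100
Moles reacted = 523 - 51 = 472
X = 472 / 523 * 100
= 0.9025 * 100
= 90.25 %

90.25 %


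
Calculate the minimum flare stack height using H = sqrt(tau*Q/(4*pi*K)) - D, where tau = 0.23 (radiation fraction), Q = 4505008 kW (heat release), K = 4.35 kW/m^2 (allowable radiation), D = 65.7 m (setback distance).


tau*Q/(4*pi*K) = 0.23 * 4505008 / (4 * pi * 4.35) = 18955
sqrt(18955) = 137.677
H = 137.677 - 65.7 = 71.98

71.98 m


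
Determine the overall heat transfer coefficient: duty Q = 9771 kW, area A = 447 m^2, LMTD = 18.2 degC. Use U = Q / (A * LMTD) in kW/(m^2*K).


From Q = U*A*LMTD, U = Q / (A * LMTD)
U = 9771 / (447 * 18.2) = 9771 / 8135.4 = 1.201

1.201 kW/(m^2*K)


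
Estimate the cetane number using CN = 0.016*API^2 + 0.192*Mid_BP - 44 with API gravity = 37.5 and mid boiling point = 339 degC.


CN = 0.016 * 37.5^2 + 0.192 * 339 - 44
CN = 22.5 + 65.088 - 44 = 43.588

43.588


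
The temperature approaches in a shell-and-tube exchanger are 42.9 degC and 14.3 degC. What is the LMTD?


LMTD = (dT1 - dT2) / ln(dT1/dT2)
= (42.9 - 14.3) / ln(42.9 / 14.3) = 28.6 / 1.09861 = 26.03

26.03 degC


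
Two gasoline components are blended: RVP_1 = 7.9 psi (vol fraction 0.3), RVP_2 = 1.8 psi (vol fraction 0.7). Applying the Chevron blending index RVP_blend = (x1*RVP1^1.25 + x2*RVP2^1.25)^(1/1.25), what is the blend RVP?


Chevron index: RVP_blend = (sum xi*RVPi^1.25)^(1/1.25)
RVP^1.25 terms: 0.3 * 7.9^1.25 + 0.7 * 1.8^1.25 = 5.43278
RVP_blend = 5.43278^(1/1.25) = 3.873

3.873 psi


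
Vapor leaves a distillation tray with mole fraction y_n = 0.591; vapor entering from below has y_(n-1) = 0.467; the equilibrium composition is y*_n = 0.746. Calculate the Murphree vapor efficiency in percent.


Murphree vapor efficiency: EMV = (y_n - y_(n-1)) / (y*_n - y_(n-1)) * 100
EMV = (0.591 - 0.467) / (0.746 - 0.467) * 100 = 0.124 / 0.279 * 100 = 44.44

44.44 %


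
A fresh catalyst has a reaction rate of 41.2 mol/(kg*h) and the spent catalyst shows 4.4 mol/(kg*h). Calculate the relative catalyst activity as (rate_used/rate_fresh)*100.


Activity (%) = (rate_used / rate_fresh) * 100
rate_used = 4.4, rate_fresh = 41.2
= (4.4 / 41.2) * 100
= 0.1068 * 100 = 10.68

10.68 %


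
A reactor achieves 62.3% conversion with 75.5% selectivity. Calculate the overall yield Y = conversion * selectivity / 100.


Overall yield = conversion (%) * selectivity (%) / 100
Conversion = 62.3%, Selectivity = 75.5%
Y = 62.3 * 75.5 / 100
= 47.0365 %

47.0365 %


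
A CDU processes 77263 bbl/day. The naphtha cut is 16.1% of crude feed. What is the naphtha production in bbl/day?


Crude throughput = 77263 bbl/day
Fraction yield = 16.1%
yield = throughput * fraction / 100
yield = 77263 * 16.1 / 100 = 12439.343

12439.343 bbl/day


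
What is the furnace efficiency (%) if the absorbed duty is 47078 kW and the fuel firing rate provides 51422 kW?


Furnace efficiency = Q_absorbed / Q_fuel * 100
= 47078 / 51422 * 100 = 91.55

91.55 %


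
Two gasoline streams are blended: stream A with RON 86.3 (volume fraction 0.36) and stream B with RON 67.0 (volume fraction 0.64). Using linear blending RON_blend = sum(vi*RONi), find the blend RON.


Linear blending: RON_blend = sum(vi * RONi)
Contribution 1: 0.36 * 86.3 = 31.068
Contribution 2: 0.64 * 67.0 = 42.88
RON_blend = 31.068 + 42.88 = 73.948

73.948


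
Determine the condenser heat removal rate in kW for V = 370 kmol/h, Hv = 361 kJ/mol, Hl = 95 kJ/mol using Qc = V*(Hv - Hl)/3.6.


Qc = 370 * (361 - 95) / 3.6 = 370 * 266 / 3.6 = 27340

27340 kW


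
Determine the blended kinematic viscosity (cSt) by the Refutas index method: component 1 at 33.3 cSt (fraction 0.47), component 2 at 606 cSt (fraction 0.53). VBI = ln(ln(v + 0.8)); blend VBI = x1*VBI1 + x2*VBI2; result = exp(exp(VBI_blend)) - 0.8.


Refutas method: VBN_i = 14.534*ln(ln(visc_i + 0.8)) + 10.975, blended linearly by mass fraction; since VBN is linear in VBI_i = ln(ln(visc_i + 0.8)) and the fractions sum to 1, blend VBI directly: visc = exp(exp(VBI_blend)) - 0.8
VBI_1 = ln(ln(33.3 + 0.8)) = 1.2611
VBI_2 = ln(ln(606 + 0.8)) = 1.85758
VBI_blend = 0.47 * 1.2611 + 0.53 * 1.85758 = 1.57723
visc_blend = exp(exp(1.57723)) - 0.8 = 125.9

125.9 cSt


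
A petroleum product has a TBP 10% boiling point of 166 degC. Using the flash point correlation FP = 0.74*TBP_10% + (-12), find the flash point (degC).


FP = 0.74 * 166 + (-12) = 110.84

110.84 degC


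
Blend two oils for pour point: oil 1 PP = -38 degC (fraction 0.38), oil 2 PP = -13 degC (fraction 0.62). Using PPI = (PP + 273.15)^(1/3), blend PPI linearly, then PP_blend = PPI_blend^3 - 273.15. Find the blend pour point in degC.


PPI_1 = (-38 + 273.15)^(1/3) = 6.172318
PPI_2 = (-13 + 273.15)^(1/3) = 6.383731
PPI_blend = 0.38 * 6.172318 + 0.62 * 6.383731 = 6.303394
PP_blend = 6.303394^3 - 273.15 = 250.4513 - 273.15 = -22.7

-22.7 degC


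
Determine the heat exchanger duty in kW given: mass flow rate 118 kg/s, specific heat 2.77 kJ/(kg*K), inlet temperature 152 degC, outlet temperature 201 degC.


Q = m_dot * cp * delta_T
delta_T = 201 - 152 = 49 K
Q = 118 * 2.77 * 49
= 326.86 * 49
= 16016.14 kW

16016.14 kW


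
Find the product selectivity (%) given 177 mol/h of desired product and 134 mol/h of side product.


Selectivity = desired / (desired + undesired) * 100
Total products = 177 + 134 = 311 mol/h
S = 177 / 311 * 100
= 0.5691 * 100
= 56.91 %

56.91 %


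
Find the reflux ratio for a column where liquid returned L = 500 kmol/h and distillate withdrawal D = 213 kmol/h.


Reflux ratio definition: R = L / D (liquid returned / distillate withdrawn)
L = 500 kmol/h, D = 213 kmol/h
R = 500 / 213 = 2.347

2.347


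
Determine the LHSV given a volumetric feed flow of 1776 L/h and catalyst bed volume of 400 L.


LHSV = volumetric feed rate / catalyst volume
= 1776 L/h / 400 L
= 4.440 h^-1

4.440 h^-1


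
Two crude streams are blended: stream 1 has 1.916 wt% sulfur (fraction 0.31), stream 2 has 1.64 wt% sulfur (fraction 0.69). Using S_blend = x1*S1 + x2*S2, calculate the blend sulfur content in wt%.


Linear sulfur blending: S_blend = x1*S1 + x2*S2
Contribution 1: 0.31 * 1.916 = 0.59396 wt%
Contribution 2: 0.69 * 1.64 = 1.1316 wt%
S_blend = 0.59396 + 1.1316 = 1.72556

1.72556 wt%


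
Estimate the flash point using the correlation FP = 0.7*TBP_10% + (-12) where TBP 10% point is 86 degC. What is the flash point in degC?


FP = 0.7 * 86 + (-12) = 48.2

48.2 degC


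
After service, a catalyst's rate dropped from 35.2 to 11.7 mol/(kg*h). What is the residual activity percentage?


Activity (%) = (rate_used / rate_fresh) * 100
rate_used = 11.7, rate_fresh = 35.2
= (11.7 / 35.2) * 100
= 0.3324 * 100 = 33.24

33.24 %


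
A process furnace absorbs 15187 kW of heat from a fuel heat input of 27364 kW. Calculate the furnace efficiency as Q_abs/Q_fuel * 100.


Furnace efficiency = Q_absorbed / Q_fuel * 100
= 15187 / 27364 * 100 = 55.50

55.50 %


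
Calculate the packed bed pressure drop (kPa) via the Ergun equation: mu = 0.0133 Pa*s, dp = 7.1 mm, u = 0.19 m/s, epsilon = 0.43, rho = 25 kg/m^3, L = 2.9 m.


dp = 7.1 mm = 0.0071 m
Viscous term = 150*0.0133*0.19*(1-0.43)^2 / (0.0071^2*0.43^3) = 30727.3
Inertial term = 1.75*25*0.19^2*(1-0.43) / (0.0071*0.43^3) = 1594.76
dP/L = 30727.3 + 1594.76 = 32322.1 Pa/m
dP = 32322.1 * 2.9 / 1000 = 93.73 kPa

93.73 kPa


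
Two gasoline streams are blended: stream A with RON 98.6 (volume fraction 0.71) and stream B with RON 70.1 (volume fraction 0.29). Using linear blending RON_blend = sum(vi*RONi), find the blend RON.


Linear blending: RON_blend = sum(vi * RONi)
Contribution 1: 0.71 * 98.6 = 70.006
Contribution 2: 0.29 * 70.1 = 20.329
RON_blend = 70.006 + 20.329 = 90.335

90.335


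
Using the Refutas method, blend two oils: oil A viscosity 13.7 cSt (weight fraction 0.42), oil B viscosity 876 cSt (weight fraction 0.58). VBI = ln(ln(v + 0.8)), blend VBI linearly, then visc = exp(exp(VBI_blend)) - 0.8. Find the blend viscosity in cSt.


Refutas method: VBN_i = 14.534*ln(ln(visc_i + 0.8)) + 10.975, blended linearly by mass fraction; since VBN is linear in VBI_i = ln(ln(visc_i + 0.8)) and the fractions sum to 1, blend VBI directly: visc = exp(exp(VBI_blend)) - 0.8
VBI_1 = ln(ln(13.7 + 0.8)) = 0.983631
VBI_2 = ln(ln(876 + 0.8)) = 1.91343
VBI_blend = 0.42 * 0.983631 + 0.58 * 1.91343 = 1.52291
visc_blend = exp(exp(1.52291)) - 0.8 = 97.26

97.26 cSt


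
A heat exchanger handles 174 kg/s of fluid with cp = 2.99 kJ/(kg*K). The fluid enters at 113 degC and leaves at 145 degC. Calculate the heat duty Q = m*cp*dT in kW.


Q = m_dot * cp * delta_T
delta_T = 145 - 113 = 32 K
Q = 174 * 2.99 * 32
= 520.26 * 32
= 16648.32 kW

16648.32 kW


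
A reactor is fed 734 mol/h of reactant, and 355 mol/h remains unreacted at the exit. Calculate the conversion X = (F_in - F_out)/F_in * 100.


X = (F_in - F_out) / F_in * 100
Moles reacted = 734 - 355 = 379
X = 379 / 734 * 100
= 0.5163 * 100
= 51.63 %

51.63 %


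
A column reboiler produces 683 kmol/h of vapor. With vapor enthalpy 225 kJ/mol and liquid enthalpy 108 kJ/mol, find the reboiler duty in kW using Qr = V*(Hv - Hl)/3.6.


Qr = 683 * (225 - 108) / 3.6 = 683 * 117 / 3.6 = 22200

22200 kW


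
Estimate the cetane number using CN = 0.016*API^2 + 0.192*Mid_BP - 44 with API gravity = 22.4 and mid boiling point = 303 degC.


CN = 0.016 * 22.4^2 + 0.192 * 303 - 44
CN = 8.02816 + 58.176 - 44 = 22.20416

22.20416


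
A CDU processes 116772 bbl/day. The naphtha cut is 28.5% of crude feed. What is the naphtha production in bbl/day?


Crude throughput = 116772 bbl/day
Fraction yield = 28.5%
yield = throughput * fraction / 100
yield = 116772 * 28.5 / 100 = 33280.02

33280.02 bbl/day


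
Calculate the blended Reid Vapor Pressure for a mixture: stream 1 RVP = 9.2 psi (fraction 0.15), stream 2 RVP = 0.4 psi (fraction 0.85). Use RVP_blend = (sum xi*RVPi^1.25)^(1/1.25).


Chevron index: RVP_blend = (sum xi*RVPi^1.25)^(1/1.25)
RVP^1.25 terms: 0.15 * 9.2^1.25 + 0.85 * 0.4^1.25 = 2.67379
RVP_blend = 2.67379^(1/1.25) = 2.196

2.196 psi


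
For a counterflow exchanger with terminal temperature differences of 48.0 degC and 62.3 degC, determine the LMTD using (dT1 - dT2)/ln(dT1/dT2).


LMTD = (dT1 - dT2) / ln(dT1/dT2)
= (48.0 - 62.3) / ln(48.0 / 62.3) = -14.3 / -0.26076 = 54.84

54.84 degC


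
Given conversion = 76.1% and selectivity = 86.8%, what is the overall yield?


Overall yield = conversion (%) * selectivity (%) / 100
Conversion = 76.1%, Selectivity = 86.8%
Y = 76.1 * 86.8 / 100
= 66.0548 %

66.0548 %


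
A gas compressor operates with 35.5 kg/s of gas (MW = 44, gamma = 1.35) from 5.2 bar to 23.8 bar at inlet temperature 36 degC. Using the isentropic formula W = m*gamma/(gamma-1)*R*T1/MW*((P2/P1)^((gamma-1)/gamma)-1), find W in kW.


Isentropic work: W = m*(gamma/(gamma-1))*(R*T1/MW)*((P2/P1)^((gamma-1)/gamma) - 1)
T1 = 36 + 273.15 = 309.15 K
Pressure ratio = 23.8 / 5.2 = 4.57692
Exponent = (1.35 - 1)/1.35 = 0.259259
(P2/P1)^exp - 1 = 4.57692^0.259259 - 1 = 0.483404
W = 35.5 * 1.35 / 0.35 * 8.314 * 309.15 / 44 * 0.483404 = 3867

3867 kW


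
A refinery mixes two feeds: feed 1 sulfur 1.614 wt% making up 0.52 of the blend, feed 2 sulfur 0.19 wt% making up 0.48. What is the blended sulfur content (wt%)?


Linear sulfur blending: S_blend = x1*S1 + x2*S2
Contribution 1: 0.52 * 1.614 = 0.83928 wt%
Contribution 2: 0.48 * 0.19 = 0.0912 wt%
S_blend = 0.83928 + 0.0912 = 0.93048

0.93048 wt%


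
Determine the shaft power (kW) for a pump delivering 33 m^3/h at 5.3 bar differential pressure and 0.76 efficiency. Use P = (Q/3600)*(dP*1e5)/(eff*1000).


Q = 33 / 3600 = 0.00916667 m^3/s
P = 0.00916667 * (5.3 * 1e5) / 0.76 / 1000 = 6.393

6.393 kW


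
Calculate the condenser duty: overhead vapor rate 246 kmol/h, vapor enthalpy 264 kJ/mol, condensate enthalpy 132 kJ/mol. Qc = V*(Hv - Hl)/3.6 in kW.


Qc = 246 * (264 - 132) / 3.6 = 246 * 132 / 3.6 = 9020

9020 kW


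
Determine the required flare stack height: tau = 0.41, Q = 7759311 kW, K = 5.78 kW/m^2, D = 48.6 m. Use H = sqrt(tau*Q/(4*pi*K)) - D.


tau*Q/(4*pi*K) = 0.41 * 7759311 / (4 * pi * 5.78) = 43799.5
sqrt(43799.5) = 209.283
H = 209.283 - 48.6 = 160.7

160.7 m


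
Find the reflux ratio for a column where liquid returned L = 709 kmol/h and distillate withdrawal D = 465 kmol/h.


Reflux ratio definition: R = L / D (liquid returned / distillate withdrawn)
L = 709 kmol/h, D = 465 kmol/h
R = 709 / 465 = 1.525

1.525


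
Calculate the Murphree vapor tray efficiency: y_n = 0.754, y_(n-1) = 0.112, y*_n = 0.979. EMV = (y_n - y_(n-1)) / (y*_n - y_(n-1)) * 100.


Murphree vapor efficiency: EMV = (y_n - y_(n-1)) / (y*_n - y_(n-1)) * 100
EMV = (0.754 - 0.112) / (0.979 - 0.112) * 100 = 0.642 / 0.867 * 100 = 74.05

74.05 %


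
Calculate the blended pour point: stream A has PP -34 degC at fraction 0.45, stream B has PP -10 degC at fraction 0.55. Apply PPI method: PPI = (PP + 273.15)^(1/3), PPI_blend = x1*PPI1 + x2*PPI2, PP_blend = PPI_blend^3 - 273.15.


PPI_1 = (-34 + 273.15)^(1/3) = 6.20712
PPI_2 = (-10 + 273.15)^(1/3) = 6.408176
PPI_blend = 0.45 * 6.20712 + 0.55 * 6.408176 = 6.317701
PP_blend = 6.317701^3 - 273.15 = 252.1606 - 273.15 = -20.99

-20.99 degC


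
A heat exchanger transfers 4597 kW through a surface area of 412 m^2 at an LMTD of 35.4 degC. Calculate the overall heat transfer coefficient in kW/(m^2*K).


From Q = U*A*LMTD, U = Q / (A * LMTD)
U = 4597 / (412 * 35.4) = 4597 / 14584.8 = 0.3152

0.3152 kW/(m^2*K)


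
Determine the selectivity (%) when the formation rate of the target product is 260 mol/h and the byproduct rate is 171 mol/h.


Selectivity = desired / (desired + undesired) * 100
Total products = 260 + 171 = 431 mol/h
S = 260 / 431 * 100
= 0.6032 * 100
= 60.32 %

60.32 %


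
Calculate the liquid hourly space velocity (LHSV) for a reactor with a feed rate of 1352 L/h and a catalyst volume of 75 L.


LHSV = volumetric feed rate / catalyst volume
= 1352 L/h / 75 L
= 18.03 h^-1

18.03 h^-1


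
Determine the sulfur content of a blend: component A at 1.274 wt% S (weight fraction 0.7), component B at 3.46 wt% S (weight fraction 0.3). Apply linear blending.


Linear sulfur blending: S_blend = x1*S1 + x2*S2
Contribution 1: 0.7 * 1.274 = 0.8918 wt%
Contribution 2: 0.3 * 3.46 = 1.038 wt%
S_blend = 0.8918 + 1.038 = 1.9298

1.9298 wt%


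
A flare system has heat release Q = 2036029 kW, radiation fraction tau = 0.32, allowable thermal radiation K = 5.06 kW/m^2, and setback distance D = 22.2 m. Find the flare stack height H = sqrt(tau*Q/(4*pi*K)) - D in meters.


tau*Q/(4*pi*K) = 0.32 * 2036029 / (4 * pi * 5.06) = 10246.5
sqrt(10246.5) = 101.225
H = 101.225 - 22.2 = 79.02

79.02 m


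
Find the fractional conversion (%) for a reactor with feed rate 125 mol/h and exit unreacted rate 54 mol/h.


X = (F_in - F_out) / F_in * 100
Moles reacted = 125 - 54 = 71
X = 71 / 125 * 100
= 0.5680 * 100
= 56.80 %

56.80 %


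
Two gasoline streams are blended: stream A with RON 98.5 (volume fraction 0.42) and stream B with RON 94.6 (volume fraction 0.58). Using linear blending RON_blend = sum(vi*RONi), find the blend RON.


Linear blending: RON_blend = sum(vi * RONi)
Contribution 1: 0.42 * 98.5 = 41.37
Contribution 2: 0.58 * 94.6 = 54.868
RON_blend = 41.37 + 54.868 = 96.238

96.238


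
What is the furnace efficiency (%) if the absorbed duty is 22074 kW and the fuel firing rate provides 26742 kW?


Furnace efficiency = Q_absorbed / Q_fuel * 100
= 22074 / 26742 * 100 = 82.54

82.54 %


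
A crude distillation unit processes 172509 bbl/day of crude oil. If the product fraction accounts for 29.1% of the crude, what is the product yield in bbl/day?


Crude throughput = 172509 bbl/day
Fraction yield = 29.1%
yield = throughput * fraction / 100
yield = 172509 * 29.1 / 100 = 50200.119

50200.119 bbl/day


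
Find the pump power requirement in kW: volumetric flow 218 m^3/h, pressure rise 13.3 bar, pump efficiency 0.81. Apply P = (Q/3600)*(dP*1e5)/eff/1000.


Q = 218 / 3600 = 0.0605556 m^3/s
P = 0.0605556 * (13.3 * 1e5) / 0.81 / 1000 = 99.43

99.43 kW


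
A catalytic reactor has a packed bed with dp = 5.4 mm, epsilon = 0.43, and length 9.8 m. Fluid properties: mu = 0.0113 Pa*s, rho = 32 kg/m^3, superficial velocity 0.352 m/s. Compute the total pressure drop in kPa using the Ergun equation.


dp = 5.4 mm = 0.0054 m
Viscous term = 150*0.0113*0.352*(1-0.43)^2 / (0.0054^2*0.43^3) = 83612.1
Inertial term = 1.75*32*0.352^2*(1-0.43) / (0.0054*0.43^3) = 9211.9
dP/L = 83612.1 + 9211.9 = 92824 Pa/m
dP = 92824 * 9.8 / 1000 = 909.7 kPa

909.7 kPa


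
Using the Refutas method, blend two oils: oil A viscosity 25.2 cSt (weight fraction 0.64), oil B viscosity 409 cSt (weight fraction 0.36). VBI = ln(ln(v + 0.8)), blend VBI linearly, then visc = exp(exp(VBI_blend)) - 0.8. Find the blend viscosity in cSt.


Refutas method: VBN_i = 14.534*ln(ln(visc_i + 0.8)) + 10.975, blended linearly by mass fraction; since VBN is linear in VBI_i = ln(ln(visc_i + 0.8)) and the fractions sum to 1, blend VBI directly: visc = exp(exp(VBI_blend)) - 0.8
VBI_1 = ln(ln(25.2 + 0.8)) = 1.18114
VBI_2 = ln(ln(409 + 0.8)) = 1.79437
VBI_blend = 0.64 * 1.18114 + 0.36 * 1.79437 = 1.4019
visc_blend = exp(exp(1.4019)) - 0.8 = 57.34

57.34 cSt


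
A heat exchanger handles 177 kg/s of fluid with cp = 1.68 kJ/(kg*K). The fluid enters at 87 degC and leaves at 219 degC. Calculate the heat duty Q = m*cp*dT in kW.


Q = m_dot * cp * delta_T
delta_T = 219 - 87 = 132 K
Q = 177 * 1.68 * 132
= 297.36 * 132
= 39251.52 kW

39251.52 kW


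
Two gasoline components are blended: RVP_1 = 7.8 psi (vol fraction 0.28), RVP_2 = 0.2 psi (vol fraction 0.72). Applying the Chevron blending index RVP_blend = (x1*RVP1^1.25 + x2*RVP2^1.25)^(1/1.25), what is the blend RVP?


Chevron index: RVP_blend = (sum xi*RVPi^1.25)^(1/1.25)
RVP^1.25 terms: 0.28 * 7.8^1.25 + 0.72 * 0.2^1.25 = 3.74616
RVP_blend = 3.74616^(1/1.25) = 2.877

2.877 psi


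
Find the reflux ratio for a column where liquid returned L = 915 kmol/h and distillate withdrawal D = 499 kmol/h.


Reflux ratio definition: R = L / D (liquid returned / distillate withdrawn)
L = 915 kmol/h, D = 499 kmol/h
R = 915 / 499 = 1.834

1.834


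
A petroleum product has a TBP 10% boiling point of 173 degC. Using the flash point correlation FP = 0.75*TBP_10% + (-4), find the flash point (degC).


FP = 0.75 * 173 + (-4) = 125.75

125.75 degC


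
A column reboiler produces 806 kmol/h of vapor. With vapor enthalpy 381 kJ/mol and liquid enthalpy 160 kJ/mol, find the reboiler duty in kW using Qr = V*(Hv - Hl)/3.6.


Qr = 806 * (381 - 160) / 3.6 = 806 * 221 / 3.6 = 49480

49480 kW


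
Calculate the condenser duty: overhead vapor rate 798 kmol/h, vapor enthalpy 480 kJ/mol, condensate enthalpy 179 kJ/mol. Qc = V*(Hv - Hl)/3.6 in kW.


Qc = 798 * (480 - 179) / 3.6 = 798 * 301 / 3.6 = 66720

66720 kW


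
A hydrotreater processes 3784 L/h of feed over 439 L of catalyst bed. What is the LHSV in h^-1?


LHSV = volumetric feed rate / catalyst volume
= 3784 L/h / 439 L
= 8.620 h^-1

8.620 h^-1


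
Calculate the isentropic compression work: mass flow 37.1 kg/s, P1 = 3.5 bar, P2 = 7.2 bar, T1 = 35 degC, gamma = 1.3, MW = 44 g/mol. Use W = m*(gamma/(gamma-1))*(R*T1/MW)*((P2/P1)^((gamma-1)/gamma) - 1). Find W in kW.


Isentropic work: W = m*(gamma/(gamma-1))*(R*T1/MW)*((P2/P1)^((gamma-1)/gamma) - 1)
T1 = 35 + 273.15 = 308.15 K
Pressure ratio = 7.2 / 3.5 = 2.05714
Exponent = (1.3 - 1)/1.3 = 0.230769
(P2/P1)^exp - 1 = 2.05714^0.230769 - 1 = 0.181113
W = 37.1 * 1.3 / 0.3 * 8.314 * 308.15 / 44 * 0.181113 = 1695

1695 kW


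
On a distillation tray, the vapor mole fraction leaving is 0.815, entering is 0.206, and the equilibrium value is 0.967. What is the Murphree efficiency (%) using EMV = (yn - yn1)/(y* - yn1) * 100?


Murphree vapor efficiency: EMV = (y_n - y_(n-1)) / (y*_n - y_(n-1)) * 100
EMV = (0.815 - 0.206) / (0.967 - 0.206) * 100 = 0.609 / 0.761 * 100 = 80.03

80.03 %


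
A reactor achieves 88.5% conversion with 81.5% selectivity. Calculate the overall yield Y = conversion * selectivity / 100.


Overall yield = conversion (%) * selectivity (%) / 100
Conversion = 88.5%, Selectivity = 81.5%
Y = 88.5 * 81.5 / 100
= 72.1275 %

72.1275 %


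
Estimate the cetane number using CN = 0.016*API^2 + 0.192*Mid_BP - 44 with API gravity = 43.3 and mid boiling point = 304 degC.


CN = 0.016 * 43.3^2 + 0.192 * 304 - 44
CN = 29.99824 + 58.368 - 44 = 44.36624

44.36624


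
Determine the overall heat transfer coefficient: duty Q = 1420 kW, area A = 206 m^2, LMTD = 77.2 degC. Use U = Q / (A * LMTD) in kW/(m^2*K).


From Q = U*A*LMTD, U = Q / (A * LMTD)
U = 1420 / (206 * 77.2) = 1420 / 15903.2 = 0.08929

0.08929 kW/(m^2*K)


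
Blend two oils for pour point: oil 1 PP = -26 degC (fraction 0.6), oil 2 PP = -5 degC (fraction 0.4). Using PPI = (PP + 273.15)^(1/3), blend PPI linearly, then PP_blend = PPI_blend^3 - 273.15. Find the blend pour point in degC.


PPI_1 = (-26 + 273.15)^(1/3) = 6.275575
PPI_2 = (-5 + 273.15)^(1/3) = 6.448508
PPI_blend = 0.6 * 6.275575 + 0.4 * 6.448508 = 6.344748
PP_blend = 6.344748^3 - 273.15 = 255.4131 - 273.15 = -17.74

-17.74 degC


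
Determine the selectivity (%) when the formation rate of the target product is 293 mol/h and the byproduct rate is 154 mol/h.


Selectivity = desired / (desired + undesired) * 100
Total products = 293 + 154 = 447 mol/h
S = 293 / 447 * 100
= 0.6555 * 100
= 65.55 %

65.55 %


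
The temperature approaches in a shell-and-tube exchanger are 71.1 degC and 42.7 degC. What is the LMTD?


LMTD = (dT1 - dT2) / ln(dT1/dT2)
= (71.1 - 42.7) / ln(71.1 / 42.7) = 28.4 / 0.509888 = 55.70

55.70 degC


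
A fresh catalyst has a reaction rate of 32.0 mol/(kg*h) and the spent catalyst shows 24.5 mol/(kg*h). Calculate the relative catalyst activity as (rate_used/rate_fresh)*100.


Activity (%) = (rate_used / rate_fresh) * 100
rate_used = 24.5, rate_fresh = 32.0
= (24.5 / 32.0) * 100
= 0.7656 * 100 = 76.56

76.56 %


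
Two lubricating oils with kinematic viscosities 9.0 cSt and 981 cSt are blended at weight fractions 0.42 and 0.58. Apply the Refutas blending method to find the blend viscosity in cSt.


Refutas method: VBN_i = 14.534*ln(ln(visc_i + 0.8)) + 10.975, blended linearly by mass fraction; since VBN is linear in VBI_i = ln(ln(visc_i + 0.8)) and the fractions sum to 1, blend VBI directly: visc = exp(exp(VBI_blend)) - 0.8
VBI_1 = ln(ln(9.0 + 0.8)) = 0.82522
VBI_2 = ln(ln(981 + 0.8)) = 1.92998
VBI_blend = 0.42 * 0.82522 + 0.58 * 1.92998 = 1.46598
visc_blend = exp(exp(1.46598)) - 0.8 = 75.28

75.28 cSt


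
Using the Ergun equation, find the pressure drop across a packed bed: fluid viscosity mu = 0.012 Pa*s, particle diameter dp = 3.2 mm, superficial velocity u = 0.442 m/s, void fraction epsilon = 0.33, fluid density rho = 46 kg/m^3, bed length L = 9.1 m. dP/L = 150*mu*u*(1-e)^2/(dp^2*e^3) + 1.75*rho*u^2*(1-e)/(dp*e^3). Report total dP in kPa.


dp = 3.2 mm = 0.0032 m
Viscous term = 150*0.012*0.442*(1-0.33)^2 / (0.0032^2*0.33^3) = 970516
Inertial term = 1.75*46*0.442^2*(1-0.33) / (0.0032*0.33^3) = 91627
dP/L = 970516 + 91627 = 1062140 Pa/m
dP = 1062140 * 9.1 / 1000 = 9665 kPa

9665 kPa


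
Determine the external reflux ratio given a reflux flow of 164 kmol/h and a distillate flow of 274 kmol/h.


Reflux ratio definition: R = L / D (liquid returned / distillate withdrawn)
L = 164 kmol/h, D = 274 kmol/h
R = 164 / 274 = 0.5985

0.5985


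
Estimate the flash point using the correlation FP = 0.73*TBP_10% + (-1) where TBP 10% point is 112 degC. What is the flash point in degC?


FP = 0.73 * 112 + (-1) = 80.76

80.76 degC


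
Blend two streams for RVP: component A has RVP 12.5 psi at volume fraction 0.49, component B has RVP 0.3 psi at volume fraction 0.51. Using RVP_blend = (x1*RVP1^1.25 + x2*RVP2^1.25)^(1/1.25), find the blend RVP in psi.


Chevron index: RVP_blend = (sum xi*RVPi^1.25)^(1/1.25)
RVP^1.25 terms: 0.49 * 12.5^1.25 + 0.51 * 0.3^1.25 = 11.6301
RVP_blend = 11.6301^(1/1.25) = 7.120

7.120 psi


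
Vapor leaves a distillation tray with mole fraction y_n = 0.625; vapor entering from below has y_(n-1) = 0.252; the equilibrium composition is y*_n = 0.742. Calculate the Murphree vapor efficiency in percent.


Murphree vapor efficiency: EMV = (y_n - y_(n-1)) / (y*_n - y_(n-1)) * 100
EMV = (0.625 - 0.252) / (0.742 - 0.252) * 100 = 0.373 / 0.49 * 100 = 76.12

76.12 %


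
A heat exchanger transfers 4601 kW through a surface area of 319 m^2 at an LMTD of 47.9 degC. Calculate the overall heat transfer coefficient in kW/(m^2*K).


From Q = U*A*LMTD, U = Q / (A * LMTD)
U = 4601 / (319 * 47.9) = 4601 / 15280.1 = 0.3011

0.3011 kW/(m^2*K)


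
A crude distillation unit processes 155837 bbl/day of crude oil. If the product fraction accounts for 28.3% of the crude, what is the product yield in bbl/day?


Crude throughput = 155837 bbl/day
Fraction yield = 28.3%
yield = throughput * fraction / 100
yield = 155837 * 28.3 / 100 = 44101.871

44101.871 bbl/day


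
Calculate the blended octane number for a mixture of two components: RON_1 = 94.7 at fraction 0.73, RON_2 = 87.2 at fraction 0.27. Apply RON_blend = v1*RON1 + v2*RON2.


Linear blending: RON_blend = sum(vi * RONi)
Contribution 1: 0.73 * 94.7 = 69.131
Contribution 2: 0.27 * 87.2 = 23.544
RON_blend = 69.131 + 23.544 = 92.675

92.675


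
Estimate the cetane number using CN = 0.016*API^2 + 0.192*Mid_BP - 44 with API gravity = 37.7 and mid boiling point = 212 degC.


CN = 0.016 * 37.7^2 + 0.192 * 212 - 44
CN = 22.74064 + 40.704 - 44 = 19.44464

19.44464


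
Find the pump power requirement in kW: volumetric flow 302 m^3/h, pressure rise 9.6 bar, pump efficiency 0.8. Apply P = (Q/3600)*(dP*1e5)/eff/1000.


Q = 302 / 3600 = 0.0838889 m^3/s
P = 0.0838889 * (9.6 * 1e5) / 0.8 / 1000 = 100.7

100.7 kW


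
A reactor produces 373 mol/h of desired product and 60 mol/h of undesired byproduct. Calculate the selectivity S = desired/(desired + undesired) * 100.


Selectivity = desired / (desired + undesired) * 100
Total products = 373 + 60 = 433 mol/h
S = 373 / 433 * 100
= 0.8614 * 100
= 86.14 %

86.14 %


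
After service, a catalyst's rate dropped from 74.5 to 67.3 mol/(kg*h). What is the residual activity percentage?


Activity (%) = (rate_used / rate_fresh) * 100
rate_used = 67.3, rate_fresh = 74.5
= (67.3 / 74.5) * 100
= 0.9034 * 100 = 90.34

90.34 %


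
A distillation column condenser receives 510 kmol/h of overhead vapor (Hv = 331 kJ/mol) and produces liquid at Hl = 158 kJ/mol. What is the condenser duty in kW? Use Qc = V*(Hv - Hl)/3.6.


Qc = 510 * (331 - 158) / 3.6 = 510 * 173 / 3.6 = 24510

24510 kW


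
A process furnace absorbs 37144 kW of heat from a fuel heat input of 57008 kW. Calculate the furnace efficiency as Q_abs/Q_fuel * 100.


Furnace efficiency = Q_absorbed / Q_fuel * 100
= 37144 / 57008 * 100 = 65.16

65.16 %


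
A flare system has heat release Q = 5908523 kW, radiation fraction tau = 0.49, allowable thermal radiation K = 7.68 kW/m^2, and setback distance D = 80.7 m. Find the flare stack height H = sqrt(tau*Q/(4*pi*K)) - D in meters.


tau*Q/(4*pi*K) = 0.49 * 5908523 / (4 * pi * 7.68) = 29998.8
sqrt(29998.8) = 173.202
H = 173.202 - 80.7 = 92.50

92.50 m


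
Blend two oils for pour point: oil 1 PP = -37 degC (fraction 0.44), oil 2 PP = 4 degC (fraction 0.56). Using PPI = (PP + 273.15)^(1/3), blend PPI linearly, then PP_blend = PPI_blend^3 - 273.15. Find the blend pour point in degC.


PPI_1 = (-37 + 273.15)^(1/3) = 6.181056
PPI_2 = (4 + 273.15)^(1/3) = 6.51986
PPI_blend = 0.44 * 6.181056 + 0.56 * 6.51986 = 6.370786
PP_blend = 6.370786^3 - 273.15 = 258.5705 - 273.15 = -14.58

-14.58 degC


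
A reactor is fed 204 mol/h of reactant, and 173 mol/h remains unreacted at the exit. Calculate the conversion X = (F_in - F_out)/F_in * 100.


X = (F_in - F_out) / F_in * 100
Moles reacted = 204 - 173 = 31
X = 31 / 204 * 100
= 0.1520 * 100
= 15.20 %

15.20 %


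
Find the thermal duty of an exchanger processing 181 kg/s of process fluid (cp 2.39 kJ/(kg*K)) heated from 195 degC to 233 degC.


Q = m_dot * cp * delta_T
delta_T = 233 - 195 = 38 K
Q = 181 * 2.39 * 38
= 432.59 * 38
= 16438.42 kW

16438.42 kW


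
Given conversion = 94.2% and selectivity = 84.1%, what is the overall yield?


Overall yield = conversion (%) * selectivity (%) / 100
Conversion = 94.2%, Selectivity = 84.1%
Y = 94.2 * 84.1 / 100
= 79.2222 %

79.2222 %


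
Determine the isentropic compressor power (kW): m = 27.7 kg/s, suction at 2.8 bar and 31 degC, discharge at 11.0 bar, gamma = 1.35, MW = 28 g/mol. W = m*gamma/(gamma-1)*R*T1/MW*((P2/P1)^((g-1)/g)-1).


Isentropic work: W = m*(gamma/(gamma-1))*(R*T1/MW)*((P2/P1)^((gamma-1)/gamma) - 1)
T1 = 31 + 273.15 = 304.15 K
Pressure ratio = 11.0 / 2.8 = 3.92857
Exponent = (1.35 - 1)/1.35 = 0.259259
(P2/P1)^exp - 1 = 3.92857^0.259259 - 1 = 0.425807
W = 27.7 * 1.35 / 0.35 * 8.314 * 304.15 / 28 * 0.425807 = 4109

4109 kW


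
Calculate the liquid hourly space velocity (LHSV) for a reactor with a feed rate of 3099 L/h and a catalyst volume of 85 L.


LHSV = volumetric feed rate / catalyst volume
= 3099 L/h / 85 L
= 36.46 h^-1

36.46 h^-1


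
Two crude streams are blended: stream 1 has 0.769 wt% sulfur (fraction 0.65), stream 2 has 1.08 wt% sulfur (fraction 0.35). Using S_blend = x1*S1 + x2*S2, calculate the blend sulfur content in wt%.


Linear sulfur blending: S_blend = x1*S1 + x2*S2
Contribution 1: 0.65 * 0.769 = 0.49985 wt%
Contribution 2: 0.35 * 1.08 = 0.378 wt%
S_blend = 0.49985 + 0.378 = 0.87785

0.87785 wt%


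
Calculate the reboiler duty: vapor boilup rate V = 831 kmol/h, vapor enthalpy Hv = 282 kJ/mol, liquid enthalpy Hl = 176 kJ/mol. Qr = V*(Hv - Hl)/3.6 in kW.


Qr = 831 * (282 - 176) / 3.6 = 831 * 106 / 3.6 = 24470

24470 kW


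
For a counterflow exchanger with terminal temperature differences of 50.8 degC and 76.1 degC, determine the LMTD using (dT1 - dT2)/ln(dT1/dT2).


LMTD = (dT1 - dT2) / ln(dT1/dT2)
= (50.8 - 76.1) / ln(50.8 / 76.1) = -25.3 / -0.404152 = 62.60

62.60 degC


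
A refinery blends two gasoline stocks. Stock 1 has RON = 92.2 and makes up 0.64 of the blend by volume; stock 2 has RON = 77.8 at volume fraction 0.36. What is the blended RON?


Linear blending: RON_blend = sum(vi * RONi)
Contribution 1: 0.64 * 92.2 = 59.008
Contribution 2: 0.36 * 77.8 = 28.008
RON_blend = 59.008 + 28.008 = 87.016

87.016


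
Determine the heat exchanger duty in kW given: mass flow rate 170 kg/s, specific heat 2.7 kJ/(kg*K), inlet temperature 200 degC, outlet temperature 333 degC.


Q = m_dot * cp * delta_T
delta_T = 333 - 200 = 133 K
Q = 170 * 2.7 * 133
= 459 * 133
= 61047 kW

61047 kW


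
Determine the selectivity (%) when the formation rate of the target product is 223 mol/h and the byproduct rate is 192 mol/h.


Selectivity = desired / (desired + undesired) * 100
Total products = 223 + 192 = 415 mol/h
S = 223 / 415 * 100
= 0.5373 * 100
= 53.73 %

53.73 %


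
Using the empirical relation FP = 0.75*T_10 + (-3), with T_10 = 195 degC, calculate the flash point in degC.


FP = 0.75 * 195 + (-3) = 143.25

143.25 degC


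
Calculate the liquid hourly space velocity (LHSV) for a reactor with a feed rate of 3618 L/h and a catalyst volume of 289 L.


LHSV = volumetric feed rate / catalyst volume
= 3618 L/h / 289 L
= 12.52 h^-1

12.52 h^-1


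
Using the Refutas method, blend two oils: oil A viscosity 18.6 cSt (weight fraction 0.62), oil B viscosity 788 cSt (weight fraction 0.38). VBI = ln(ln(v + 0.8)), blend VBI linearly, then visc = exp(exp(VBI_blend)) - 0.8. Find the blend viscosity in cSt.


Refutas method: VBN_i = 14.534*ln(ln(visc_i + 0.8)) + 10.975, blended linearly by mass fraction; since VBN is linear in VBI_i = ln(ln(visc_i + 0.8)) and the fractions sum to 1, blend VBI directly: visc = exp(exp(VBI_blend)) - 0.8
VBI_1 = ln(ln(18.6 + 0.8)) = 1.08697
VBI_2 = ln(ln(788 + 0.8)) = 1.8977
VBI_blend = 0.62 * 1.08697 + 0.38 * 1.8977 = 1.39505
visc_blend = exp(exp(1.39505)) - 0.8 = 55.75

55.75 cSt
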